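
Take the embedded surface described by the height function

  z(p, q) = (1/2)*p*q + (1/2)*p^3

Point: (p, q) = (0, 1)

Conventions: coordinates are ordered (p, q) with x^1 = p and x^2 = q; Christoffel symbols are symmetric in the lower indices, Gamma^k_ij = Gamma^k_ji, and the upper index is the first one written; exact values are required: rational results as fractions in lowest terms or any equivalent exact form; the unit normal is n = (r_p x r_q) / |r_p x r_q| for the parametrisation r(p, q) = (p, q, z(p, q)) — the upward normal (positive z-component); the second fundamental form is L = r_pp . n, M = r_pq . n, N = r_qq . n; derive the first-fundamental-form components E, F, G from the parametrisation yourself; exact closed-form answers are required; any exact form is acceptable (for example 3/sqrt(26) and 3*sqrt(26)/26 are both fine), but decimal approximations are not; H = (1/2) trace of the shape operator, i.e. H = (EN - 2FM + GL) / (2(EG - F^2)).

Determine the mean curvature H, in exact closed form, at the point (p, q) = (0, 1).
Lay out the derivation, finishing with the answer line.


z_p = 1/2, z_q = 0, z_pp = 0, z_pq = 1/2, z_qq = 0
E = 5/4, F = 0, G = 1; answer radicand W^2 = 5/4
unnormalised second-form numerators: l = 0, m = 1/2, n = 0; L = l/sqrt(5/4), and similarly M = m/sqrt(W^2), N = n/sqrt(W^2)
H = (E*n - 2*F*m + G*l) / (2*(EG - F^2)*sqrt(W^2)); E*n - 2*F*m + G*l = 0, EG - F^2 = 5/4, so H = (0)/sqrt(5/4)

Answer: H = 0


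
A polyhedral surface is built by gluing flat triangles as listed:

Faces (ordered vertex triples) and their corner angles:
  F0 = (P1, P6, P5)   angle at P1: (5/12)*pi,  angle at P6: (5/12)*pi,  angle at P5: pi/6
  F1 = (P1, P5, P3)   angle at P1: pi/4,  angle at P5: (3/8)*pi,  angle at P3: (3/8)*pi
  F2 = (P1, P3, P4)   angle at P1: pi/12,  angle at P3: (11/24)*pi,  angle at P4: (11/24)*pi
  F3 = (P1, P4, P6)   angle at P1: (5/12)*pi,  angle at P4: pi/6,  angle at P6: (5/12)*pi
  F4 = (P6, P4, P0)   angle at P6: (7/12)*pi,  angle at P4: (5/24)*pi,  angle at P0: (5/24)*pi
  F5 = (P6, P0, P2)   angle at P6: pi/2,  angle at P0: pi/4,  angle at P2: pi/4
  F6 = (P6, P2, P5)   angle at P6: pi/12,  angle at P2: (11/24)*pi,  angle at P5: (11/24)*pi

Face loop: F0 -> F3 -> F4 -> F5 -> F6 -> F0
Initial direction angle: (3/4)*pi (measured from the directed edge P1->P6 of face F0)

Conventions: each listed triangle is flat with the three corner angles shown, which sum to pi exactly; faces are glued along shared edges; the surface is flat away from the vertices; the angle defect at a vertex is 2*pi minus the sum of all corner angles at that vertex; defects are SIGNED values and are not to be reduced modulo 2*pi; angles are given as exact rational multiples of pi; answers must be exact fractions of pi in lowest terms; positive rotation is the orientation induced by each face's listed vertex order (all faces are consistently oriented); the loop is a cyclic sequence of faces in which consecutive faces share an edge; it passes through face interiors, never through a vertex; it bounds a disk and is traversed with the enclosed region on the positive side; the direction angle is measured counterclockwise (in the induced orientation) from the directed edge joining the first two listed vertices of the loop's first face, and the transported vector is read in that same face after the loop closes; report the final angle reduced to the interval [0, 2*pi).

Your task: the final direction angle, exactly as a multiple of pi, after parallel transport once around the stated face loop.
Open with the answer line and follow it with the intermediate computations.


Answer: final direction angle = (3/4)*pi

enclosed vertex P6: corner angles sum to 2*pi, defect = 2*pi - 2*pi = 0
adding the enclosed defects to the starting angle (mod 2*pi, induced orientation) gives the holonomy
final angle = (3/4)*pi + 0 = (3/4)*pi (mod 2*pi)


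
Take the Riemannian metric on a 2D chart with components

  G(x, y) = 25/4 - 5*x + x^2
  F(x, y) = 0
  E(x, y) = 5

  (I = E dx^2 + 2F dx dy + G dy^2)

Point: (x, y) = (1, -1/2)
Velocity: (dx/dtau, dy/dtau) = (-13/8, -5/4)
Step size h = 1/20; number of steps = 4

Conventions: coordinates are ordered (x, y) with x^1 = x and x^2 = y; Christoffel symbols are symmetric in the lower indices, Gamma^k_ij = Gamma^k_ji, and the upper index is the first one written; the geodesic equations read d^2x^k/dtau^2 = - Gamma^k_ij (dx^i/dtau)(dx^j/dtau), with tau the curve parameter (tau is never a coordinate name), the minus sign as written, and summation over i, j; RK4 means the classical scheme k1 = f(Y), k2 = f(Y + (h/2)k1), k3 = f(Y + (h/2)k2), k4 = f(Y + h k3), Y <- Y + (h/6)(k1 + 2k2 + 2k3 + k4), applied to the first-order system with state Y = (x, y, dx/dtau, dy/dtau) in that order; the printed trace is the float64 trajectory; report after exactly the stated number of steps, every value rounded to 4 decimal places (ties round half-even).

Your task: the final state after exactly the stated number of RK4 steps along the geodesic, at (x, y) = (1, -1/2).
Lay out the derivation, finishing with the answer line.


f(Y) = (dx/dtau, dy/dtau, -Gamma^x_ij Y'^i Y'^j, -Gamma^y_ij Y'^i Y'^j) with the Gammas evaluated at the stage position; h = 0.050000; intermediate values shown to 6 dp
step 0: x = 1.0000, y = -0.5000, dx/dtau = -1.6250, dy/dtau = -1.2500
step 1:
  k1: at (x, y) = (1.000000, -0.500000), (dx/dtau, dy/dtau) = (-1.625000, -1.250000); Gamma_xxx = 0.000000, Gamma_xxy = 0.000000, Gamma_xyy = 0.300000, Gamma_yxx = 0.000000, Gamma_yxy = -0.666667, Gamma_yyy = 0.000000; k1 = (-1.625000, -1.250000, -0.468750, 2.708333)
  k2: at (x, y) = (0.959375, -0.531250), (dx/dtau, dy/dtau) = (-1.636719, -1.182292); Gamma_xxx = 0.000000, Gamma_xxy = 0.000000, Gamma_xyy = 0.308125, Gamma_yxx = 0.000000, Gamma_yxy = -0.649087, Gamma_yyy = 0.000000; k2 = (-1.636719, -1.182292, -0.430701, 2.512070)
  k3: at (x, y) = (0.959082, -0.529557), (dx/dtau, dy/dtau) = (-1.635768, -1.187198); Gamma_xxx = 0.000000, Gamma_xxy = 0.000000, Gamma_xyy = 0.308184, Gamma_yxx = 0.000000, Gamma_yxy = -0.648964, Gamma_yyy = 0.000000; k3 = (-1.635768, -1.187198, -0.434366, 2.520550)
  k4: at (x, y) = (0.918212, -0.559360), (dx/dtau, dy/dtau) = (-1.646718, -1.123973); Gamma_xxx = 0.000000, Gamma_xxy = 0.000000, Gamma_xyy = 0.316358, Gamma_yxx = 0.000000, Gamma_yxy = -0.632196, Gamma_yyy = 0.000000; k4 = (-1.646718, -1.123973, -0.399659, 2.340220)
  Y <- Y + (h/6)(k1 + 2k2 + 2k3 + k4): x = 0.9182, y = -0.5593, dx/dtau = -1.6467, dy/dtau = -1.1241
step 2:
  k1: at (x, y) = (0.918194, -0.559275), (dx/dtau, dy/dtau) = (-1.646655, -1.124052); Gamma_xxx = 0.000000, Gamma_xxy = 0.000000, Gamma_xyy = 0.316361, Gamma_yxx = 0.000000, Gamma_yxy = -0.632189, Gamma_yyy = 0.000000; k1 = (-1.646655, -1.124052, -0.399720, 2.340268)
  k2: at (x, y) = (0.877028, -0.587376), (dx/dtau, dy/dtau) = (-1.656648, -1.065545); Gamma_xxx = 0.000000, Gamma_xxy = 0.000000, Gamma_xyy = 0.324594, Gamma_yxx = 0.000000, Gamma_yxy = -0.616154, Gamma_yyy = 0.000000; k2 = (-1.656648, -1.065545, -0.368540, 2.175309)
  k3: at (x, y) = (0.876778, -0.585913), (dx/dtau, dy/dtau) = (-1.655868, -1.069669); Gamma_xxx = 0.000000, Gamma_xxy = 0.000000, Gamma_xyy = 0.324644, Gamma_yxx = 0.000000, Gamma_yxy = -0.616059, Gamma_yyy = 0.000000; k3 = (-1.655868, -1.069669, -0.371455, 2.182364)
  k4: at (x, y) = (0.835401, -0.612758), (dx/dtau, dy/dtau) = (-1.665227, -1.014934); Gamma_xxx = 0.000000, Gamma_xxy = 0.000000, Gamma_xyy = 0.332920, Gamma_yxx = 0.000000, Gamma_yxy = -0.600745, Gamma_yyy = 0.000000; k4 = (-1.665227, -1.014934, -0.342937, 2.030633)
  Y <- Y + (h/6)(k1 + 2k2 + 2k3 + k4): x = 0.8354, y = -0.6127, dx/dtau = -1.6652, dy/dtau = -1.0150
step 3:
  k1: at (x, y) = (0.835387, -0.612686), (dx/dtau, dy/dtau) = (-1.665177, -1.015000); Gamma_xxx = 0.000000, Gamma_xxy = 0.000000, Gamma_xyy = 0.332923, Gamma_yxx = 0.000000, Gamma_yxy = -0.600740, Gamma_yyy = 0.000000; k1 = (-1.665177, -1.015000, -0.342985, 2.030686)
  k2: at (x, y) = (0.793757, -0.638061), (dx/dtau, dy/dtau) = (-1.673751, -0.964233); Gamma_xxx = 0.000000, Gamma_xxy = 0.000000, Gamma_xyy = 0.341249, Gamma_yxx = 0.000000, Gamma_yxy = -0.586083, Gamma_yyy = 0.000000; k2 = (-1.673751, -0.964233, -0.317274, 1.891742)
  k3: at (x, y) = (0.793543, -0.636792), (dx/dtau, dy/dtau) = (-1.673108, -0.967706); Gamma_xxx = 0.000000, Gamma_xxy = 0.000000, Gamma_xyy = 0.341291, Gamma_yxx = 0.000000, Gamma_yxy = -0.586009, Gamma_yyy = 0.000000; k3 = (-1.673108, -0.967706, -0.319604, 1.897589)
  k4: at (x, y) = (0.751731, -0.661072), (dx/dtau, dy/dtau) = (-1.681157, -0.920120); Gamma_xxx = 0.000000, Gamma_xxy = 0.000000, Gamma_xyy = 0.349654, Gamma_yxx = 0.000000, Gamma_yxy = -0.571994, Gamma_yyy = 0.000000; k4 = (-1.681157, -0.920120, -0.296024, 1.769598)
  Y <- Y + (h/6)(k1 + 2k2 + 2k3 + k4): x = 0.7517, y = -0.6610, dx/dtau = -1.6811, dy/dtau = -0.9202
step 4:
  k1: at (x, y) = (0.751720, -0.661011), (dx/dtau, dy/dtau) = (-1.681116, -0.920175); Gamma_xxx = 0.000000, Gamma_xxy = 0.000000, Gamma_xyy = 0.349656, Gamma_yxx = 0.000000, Gamma_yxy = -0.571991, Gamma_yyy = 0.000000; k1 = (-1.681116, -0.920175, -0.296062, 1.769649)
  k2: at (x, y) = (0.709692, -0.684016), (dx/dtau, dy/dtau) = (-1.688518, -0.875934); Gamma_xxx = 0.000000, Gamma_xxy = 0.000000, Gamma_xyy = 0.358062, Gamma_yxx = 0.000000, Gamma_yxy = -0.558563, Gamma_yyy = 0.000000; k2 = (-1.688518, -0.875934, -0.274726, 1.652263)
  k3: at (x, y) = (0.709507, -0.682910), (dx/dtau, dy/dtau) = (-1.687984, -0.878869); Gamma_xxx = 0.000000, Gamma_xxy = 0.000000, Gamma_xyy = 0.358099, Gamma_yxx = 0.000000, Gamma_yxy = -0.558505, Gamma_yyy = 0.000000; k3 = (-1.687984, -0.878869, -0.276599, 1.657104)
  k4: at (x, y) = (0.667320, -0.704955), (dx/dtau, dy/dtau) = (-1.694946, -0.837320); Gamma_xxx = 0.000000, Gamma_xxy = 0.000000, Gamma_xyy = 0.366536, Gamma_yxx = 0.000000, Gamma_yxy = -0.545649, Gamma_yyy = 0.000000; k4 = (-1.694946, -0.837320, -0.256980, 1.548784)
  Y <- Y + (h/6)(k1 + 2k2 + 2k3 + k4): x = 0.6673, y = -0.7049, dx/dtau = -1.6949, dy/dtau = -0.8374

Answer: x = 0.6673, y = -0.7049, dx/dtau = -1.6949, dy/dtau = -0.8374


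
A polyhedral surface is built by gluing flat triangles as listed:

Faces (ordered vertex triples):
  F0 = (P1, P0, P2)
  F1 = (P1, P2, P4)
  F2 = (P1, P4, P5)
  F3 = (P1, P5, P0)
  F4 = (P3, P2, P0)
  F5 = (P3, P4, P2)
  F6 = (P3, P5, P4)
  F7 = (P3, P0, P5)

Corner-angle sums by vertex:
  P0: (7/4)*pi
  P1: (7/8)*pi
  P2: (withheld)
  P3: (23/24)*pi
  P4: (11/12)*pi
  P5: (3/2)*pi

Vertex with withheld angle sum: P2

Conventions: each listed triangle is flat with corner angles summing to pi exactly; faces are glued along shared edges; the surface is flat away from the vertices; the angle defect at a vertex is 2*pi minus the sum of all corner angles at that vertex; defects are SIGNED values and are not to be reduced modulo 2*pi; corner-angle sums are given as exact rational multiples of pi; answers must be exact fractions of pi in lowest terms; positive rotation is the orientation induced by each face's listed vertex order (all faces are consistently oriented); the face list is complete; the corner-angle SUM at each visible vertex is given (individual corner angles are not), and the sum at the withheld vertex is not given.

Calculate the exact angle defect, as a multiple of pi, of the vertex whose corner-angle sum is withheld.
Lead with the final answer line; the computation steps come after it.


Answer: defect(P2) = 0

V = 6, E = 12, F = 8; chi = V - E + F = 2
Gauss-Bonnet: total defect = 2*pi*chi = 4*pi; visible defects sum to 4*pi


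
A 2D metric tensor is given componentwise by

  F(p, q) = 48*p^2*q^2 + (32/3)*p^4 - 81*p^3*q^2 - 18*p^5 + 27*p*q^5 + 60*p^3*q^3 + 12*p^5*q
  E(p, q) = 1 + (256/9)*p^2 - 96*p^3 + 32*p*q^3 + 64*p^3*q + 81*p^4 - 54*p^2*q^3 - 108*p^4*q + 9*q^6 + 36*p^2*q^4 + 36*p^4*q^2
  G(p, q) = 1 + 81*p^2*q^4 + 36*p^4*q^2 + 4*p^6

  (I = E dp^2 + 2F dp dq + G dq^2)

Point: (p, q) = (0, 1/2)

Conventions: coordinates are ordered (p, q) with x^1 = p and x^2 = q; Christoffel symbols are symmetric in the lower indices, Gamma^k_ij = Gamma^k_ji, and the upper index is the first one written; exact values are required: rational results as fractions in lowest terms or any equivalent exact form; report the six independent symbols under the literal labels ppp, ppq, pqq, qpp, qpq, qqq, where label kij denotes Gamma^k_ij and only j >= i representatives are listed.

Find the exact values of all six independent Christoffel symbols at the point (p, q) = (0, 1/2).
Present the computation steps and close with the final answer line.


E = 73/64, F = 0, G = 1 at the point
E_p = 4, E_q = 27/16, F_p = 27/32, F_q = 0, G_p = 0, G_q = 0
EG - F^2 = 73/64;  g^inv = (64/73) * [[1, 0], [0, 73/64]]
first-kind symbols [ij,l] = (1/2)(d_i g_jl + d_j g_il - d_l g_ij): [pp,p] = E_p/2 = 2, [pp,q] = F_p - E_q/2 = 0, [pq,p] = E_q/2 = 27/32, [pq,q] = G_p/2 = 0, [qq,p] = F_q - G_p/2 = 0, [qq,q] = G_q/2 = 0
Gamma^p_ij = (G*[ij,p] - F*[ij,q])/(EG - F^2), Gamma^q_ij = (E*[ij,q] - F*[ij,p])/(EG - F^2)

Answer: Gamma_ppp = 128/73, Gamma_ppq = 54/73, Gamma_pqq = 0, Gamma_qpp = 0, Gamma_qpq = 0, Gamma_qqq = 0


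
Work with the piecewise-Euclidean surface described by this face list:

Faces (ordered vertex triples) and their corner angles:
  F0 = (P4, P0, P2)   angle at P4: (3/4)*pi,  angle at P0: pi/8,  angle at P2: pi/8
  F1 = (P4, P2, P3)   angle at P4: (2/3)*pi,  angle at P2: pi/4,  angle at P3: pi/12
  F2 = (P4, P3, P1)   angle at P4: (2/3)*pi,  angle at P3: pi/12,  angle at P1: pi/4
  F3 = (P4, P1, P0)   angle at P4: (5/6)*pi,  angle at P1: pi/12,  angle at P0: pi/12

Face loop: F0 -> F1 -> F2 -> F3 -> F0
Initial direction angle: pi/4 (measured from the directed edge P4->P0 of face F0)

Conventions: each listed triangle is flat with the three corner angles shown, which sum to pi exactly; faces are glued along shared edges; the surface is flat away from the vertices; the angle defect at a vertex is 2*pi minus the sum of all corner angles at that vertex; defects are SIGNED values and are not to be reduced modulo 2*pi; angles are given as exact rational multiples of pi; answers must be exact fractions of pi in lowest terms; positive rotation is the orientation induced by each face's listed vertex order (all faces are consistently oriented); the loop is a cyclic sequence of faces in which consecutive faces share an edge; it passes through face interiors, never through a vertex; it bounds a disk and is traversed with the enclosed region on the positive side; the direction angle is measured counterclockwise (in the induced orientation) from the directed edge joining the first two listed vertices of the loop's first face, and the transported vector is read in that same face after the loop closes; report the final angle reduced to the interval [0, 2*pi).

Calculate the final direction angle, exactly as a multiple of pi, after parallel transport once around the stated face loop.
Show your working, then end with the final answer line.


enclosed vertex P4: corner angles sum to (35/12)*pi, defect = 2*pi - (35/12)*pi = (-11/12)*pi
adding the enclosed defects to the starting angle (mod 2*pi, induced orientation) gives the holonomy
final angle = pi/4 - (11/12)*pi = (4/3)*pi (mod 2*pi)

Answer: final direction angle = (4/3)*pi


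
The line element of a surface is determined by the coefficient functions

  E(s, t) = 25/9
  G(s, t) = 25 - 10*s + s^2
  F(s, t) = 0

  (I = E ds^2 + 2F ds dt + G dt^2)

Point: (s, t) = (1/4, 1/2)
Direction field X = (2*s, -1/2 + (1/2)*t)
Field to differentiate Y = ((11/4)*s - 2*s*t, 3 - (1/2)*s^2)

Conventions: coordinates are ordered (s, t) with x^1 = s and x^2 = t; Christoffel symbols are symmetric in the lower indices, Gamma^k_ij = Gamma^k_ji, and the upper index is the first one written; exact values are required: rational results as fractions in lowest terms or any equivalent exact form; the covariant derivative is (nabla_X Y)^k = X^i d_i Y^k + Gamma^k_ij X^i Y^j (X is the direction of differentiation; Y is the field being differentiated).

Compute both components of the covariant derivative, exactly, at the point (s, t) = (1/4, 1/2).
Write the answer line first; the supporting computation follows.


Answer: (nabla_X Y)^s = -689/2560, (nabla_X Y)^t = -63/152

E = 25/9, F = 0, G = 361/16 at the point
E_s = 0, E_t = 0, F_s = 0, F_t = 0, G_s = -19/2, G_t = 0
EG - F^2 = 9025/144;  g^inv = (144/9025) * [[361/16, 0], [0, 25/9]]
first-kind symbols [ij,l] = (1/2)(d_i g_jl + d_j g_il - d_l g_ij): [ss,s] = E_s/2 = 0, [ss,t] = F_s - E_t/2 = 0, [st,s] = E_t/2 = 0, [st,t] = G_s/2 = -19/4, [tt,s] = F_t - G_s/2 = 19/4, [tt,t] = G_t/2 = 0
Gamma^s_ij = (G*[ij,s] - F*[ij,t])/(EG - F^2), Gamma^t_ij = (E*[ij,t] - F*[ij,s])/(EG - F^2)
Gamma_sss = 0, Gamma_sst = 0, Gamma_stt = 171/100, Gamma_tss = 0, Gamma_tst = -4/19, Gamma_ttt = 0
X = (1/2, -1/4), Y = (7/16, 95/32) at the point


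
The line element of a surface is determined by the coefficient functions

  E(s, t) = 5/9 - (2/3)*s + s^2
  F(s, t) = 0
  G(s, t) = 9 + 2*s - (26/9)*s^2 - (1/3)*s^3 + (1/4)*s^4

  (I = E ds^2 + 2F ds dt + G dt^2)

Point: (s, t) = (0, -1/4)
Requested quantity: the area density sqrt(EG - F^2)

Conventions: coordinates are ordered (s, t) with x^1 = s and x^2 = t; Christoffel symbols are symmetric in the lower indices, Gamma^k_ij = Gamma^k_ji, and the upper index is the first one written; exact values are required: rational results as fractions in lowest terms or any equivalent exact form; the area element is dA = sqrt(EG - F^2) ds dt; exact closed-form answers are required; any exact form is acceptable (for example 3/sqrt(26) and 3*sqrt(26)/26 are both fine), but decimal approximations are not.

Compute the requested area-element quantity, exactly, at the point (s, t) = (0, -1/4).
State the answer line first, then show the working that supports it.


Answer: sqrt(EG - F^2) = sqrt(5)

E = 5/9, F = 0, G = 9; EG - F^2 = 5


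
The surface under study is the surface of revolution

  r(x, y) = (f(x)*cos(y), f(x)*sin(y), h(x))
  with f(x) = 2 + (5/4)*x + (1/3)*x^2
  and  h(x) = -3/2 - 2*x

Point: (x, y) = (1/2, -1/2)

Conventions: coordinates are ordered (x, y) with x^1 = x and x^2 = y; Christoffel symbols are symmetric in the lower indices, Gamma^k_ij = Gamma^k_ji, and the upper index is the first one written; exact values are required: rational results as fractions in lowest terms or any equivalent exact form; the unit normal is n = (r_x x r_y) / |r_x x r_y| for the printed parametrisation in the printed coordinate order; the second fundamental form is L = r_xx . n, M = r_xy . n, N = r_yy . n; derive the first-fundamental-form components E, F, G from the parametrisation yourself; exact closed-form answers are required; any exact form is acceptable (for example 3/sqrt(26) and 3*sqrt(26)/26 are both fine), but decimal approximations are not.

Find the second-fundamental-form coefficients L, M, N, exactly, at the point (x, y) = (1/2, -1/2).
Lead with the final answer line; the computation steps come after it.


Answer: L = 16*sqrt(937)/937, M = 0, N = -65*sqrt(937)/937

f = 65/24, f' = 19/12, f'' = 2/3, h' = -2, h'' = 0
E = 937/144, F = 0, G = 4225/576; answer radicand W^2 = 937/144
unnormalised second-form numerators: l = 4/3, m = 0, n = -65/12; L = l/sqrt(937/144), and similarly M = m/sqrt(W^2), N = n/sqrt(W^2)


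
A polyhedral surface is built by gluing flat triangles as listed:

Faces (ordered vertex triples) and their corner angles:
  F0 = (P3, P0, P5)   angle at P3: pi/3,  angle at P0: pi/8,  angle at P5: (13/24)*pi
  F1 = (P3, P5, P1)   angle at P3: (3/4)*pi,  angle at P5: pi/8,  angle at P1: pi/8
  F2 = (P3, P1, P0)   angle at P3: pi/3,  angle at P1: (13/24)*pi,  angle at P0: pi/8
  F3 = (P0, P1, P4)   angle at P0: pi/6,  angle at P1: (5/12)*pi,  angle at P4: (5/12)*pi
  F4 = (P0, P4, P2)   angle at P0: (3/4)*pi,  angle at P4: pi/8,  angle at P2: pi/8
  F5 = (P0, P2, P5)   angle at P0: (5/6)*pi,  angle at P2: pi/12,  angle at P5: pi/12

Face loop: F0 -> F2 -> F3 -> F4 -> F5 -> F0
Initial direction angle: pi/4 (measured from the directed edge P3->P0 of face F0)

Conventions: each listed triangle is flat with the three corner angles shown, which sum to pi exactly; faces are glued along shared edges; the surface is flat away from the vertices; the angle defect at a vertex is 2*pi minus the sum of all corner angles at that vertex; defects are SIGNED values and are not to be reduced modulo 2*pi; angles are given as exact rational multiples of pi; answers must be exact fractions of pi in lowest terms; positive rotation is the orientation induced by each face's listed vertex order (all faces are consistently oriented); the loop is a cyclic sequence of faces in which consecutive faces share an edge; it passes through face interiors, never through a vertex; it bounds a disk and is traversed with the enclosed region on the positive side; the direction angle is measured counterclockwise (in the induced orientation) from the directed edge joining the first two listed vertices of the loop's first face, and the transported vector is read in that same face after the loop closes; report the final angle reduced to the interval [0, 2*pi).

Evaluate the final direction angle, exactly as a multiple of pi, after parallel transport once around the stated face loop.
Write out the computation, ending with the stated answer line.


enclosed vertex P0: corner angles sum to 2*pi, defect = 2*pi - 2*pi = 0
the final direction is the initial angle plus the enclosed defects, taken mod 2*pi in the induced orientation
final angle = pi/4 + 0 = pi/4 (mod 2*pi)

Answer: final direction angle = pi/4


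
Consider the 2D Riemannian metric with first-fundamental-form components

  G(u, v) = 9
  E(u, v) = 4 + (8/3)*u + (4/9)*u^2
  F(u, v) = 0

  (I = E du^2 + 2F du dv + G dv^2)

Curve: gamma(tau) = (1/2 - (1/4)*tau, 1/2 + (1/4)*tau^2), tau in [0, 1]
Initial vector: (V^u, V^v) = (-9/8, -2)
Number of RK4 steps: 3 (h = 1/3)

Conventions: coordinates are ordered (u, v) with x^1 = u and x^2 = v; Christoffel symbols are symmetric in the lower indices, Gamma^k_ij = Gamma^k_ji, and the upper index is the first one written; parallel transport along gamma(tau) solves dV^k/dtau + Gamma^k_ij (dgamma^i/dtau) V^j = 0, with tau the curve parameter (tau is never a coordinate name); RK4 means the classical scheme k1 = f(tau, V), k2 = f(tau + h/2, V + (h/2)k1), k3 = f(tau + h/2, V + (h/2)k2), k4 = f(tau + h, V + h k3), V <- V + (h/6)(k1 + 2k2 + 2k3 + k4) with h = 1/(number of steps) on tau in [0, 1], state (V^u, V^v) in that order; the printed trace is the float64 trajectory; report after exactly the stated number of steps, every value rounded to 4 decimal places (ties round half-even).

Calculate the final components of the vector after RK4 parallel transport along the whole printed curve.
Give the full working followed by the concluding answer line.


gamma'(tau) = (-1/4, (1/2)*tau); f(tau, V)^k = -Gamma^k_ij(gamma(tau)) gamma'^i(tau) V^j; h = 1/3; intermediate values shown to 6 dp
curve data and Christoffel symbols at the stage parameters:
  tau = 0.000000: gamma = (0.500000, 0.500000), gamma' = (-0.250000, 0.000000); Gamma_uuu = 0.285714, Gamma_uuv = 0.000000, Gamma_uvv = 0.000000, Gamma_vuu = 0.000000, Gamma_vuv = 0.000000, Gamma_vvv = 0.000000
  tau = 0.166667: gamma = (0.458333, 0.506944), gamma' = (-0.250000, 0.083333); Gamma_uuu = 0.289157, Gamma_uuv = 0.000000, Gamma_uvv = 0.000000, Gamma_vuu = 0.000000, Gamma_vuv = 0.000000, Gamma_vvv = 0.000000
  tau = 0.333333: gamma = (0.416667, 0.527778), gamma' = (-0.250000, 0.166667); Gamma_uuu = 0.292683, Gamma_uuv = 0.000000, Gamma_uvv = 0.000000, Gamma_vuu = 0.000000, Gamma_vuv = 0.000000, Gamma_vvv = 0.000000
  tau = 0.500000: gamma = (0.375000, 0.562500), gamma' = (-0.250000, 0.250000); Gamma_uuu = 0.296296, Gamma_uuv = 0.000000, Gamma_uvv = 0.000000, Gamma_vuu = 0.000000, Gamma_vuv = 0.000000, Gamma_vvv = 0.000000
  tau = 0.666667: gamma = (0.333333, 0.611111), gamma' = (-0.250000, 0.333333); Gamma_uuu = 0.300000, Gamma_uuv = 0.000000, Gamma_uvv = 0.000000, Gamma_vuu = 0.000000, Gamma_vuv = 0.000000, Gamma_vvv = 0.000000
  tau = 0.833333: gamma = (0.291667, 0.673611), gamma' = (-0.250000, 0.416667); Gamma_uuu = 0.303797, Gamma_uuv = 0.000000, Gamma_uvv = 0.000000, Gamma_vuu = 0.000000, Gamma_vuv = 0.000000, Gamma_vvv = 0.000000
  tau = 1.000000: gamma = (0.250000, 0.750000), gamma' = (-0.250000, 0.500000); Gamma_uuu = 0.307692, Gamma_uuv = 0.000000, Gamma_uvv = 0.000000, Gamma_vuu = 0.000000, Gamma_vuv = 0.000000, Gamma_vvv = 0.000000
step 0: V^u = -1.1250, V^v = -2.0000
step 1: k1 = (-0.080357, 0.000000), k2 = (-0.082293, 0.000000), k3 = (-0.082317, 0.000000), k4 = (-0.084325, 0.000000); V <- V + (h/6)(k1 + 2k2 + 2k3 + k4): V^u = -1.1524, V^v = -2.0000
step 2: k1 = (-0.084325, 0.000000), k2 = (-0.086407, 0.000000), k3 = (-0.086433, 0.000000), k4 = (-0.088594, 0.000000); V <- V + (h/6)(k1 + 2k2 + 2k3 + k4): V^u = -1.1812, V^v = -2.0000
step 3: k1 = (-0.088594, 0.000000), k2 = (-0.090837, 0.000000), k3 = (-0.090865, 0.000000), k4 = (-0.093195, 0.000000); V <- V + (h/6)(k1 + 2k2 + 2k3 + k4): V^u = -1.2115, V^v = -2.0000

Answer: V^u = -1.2115, V^v = -2.0000


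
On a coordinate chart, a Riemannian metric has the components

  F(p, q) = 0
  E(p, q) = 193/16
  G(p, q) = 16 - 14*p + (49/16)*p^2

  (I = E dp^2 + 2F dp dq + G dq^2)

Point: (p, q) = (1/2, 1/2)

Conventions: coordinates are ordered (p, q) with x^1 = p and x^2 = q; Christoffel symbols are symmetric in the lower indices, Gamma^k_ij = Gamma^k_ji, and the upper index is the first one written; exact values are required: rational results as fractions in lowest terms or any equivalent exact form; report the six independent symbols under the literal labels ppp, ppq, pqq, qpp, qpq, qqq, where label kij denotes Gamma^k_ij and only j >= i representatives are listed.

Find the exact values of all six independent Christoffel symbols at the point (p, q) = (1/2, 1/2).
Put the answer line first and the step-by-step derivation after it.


Answer: Gamma_ppp = 0, Gamma_ppq = 0, Gamma_pqq = 175/386, Gamma_qpp = 0, Gamma_qpq = -14/25, Gamma_qqq = 0

E = 193/16, F = 0, G = 625/64 at the point
E_p = 0, E_q = 0, F_p = 0, F_q = 0, G_p = -175/16, G_q = 0
EG - F^2 = 120625/1024;  g^inv = (1024/120625) * [[625/64, 0], [0, 193/16]]
first-kind symbols [ij,l] = (1/2)(d_i g_jl + d_j g_il - d_l g_ij): [pp,p] = E_p/2 = 0, [pp,q] = F_p - E_q/2 = 0, [pq,p] = E_q/2 = 0, [pq,q] = G_p/2 = -175/32, [qq,p] = F_q - G_p/2 = 175/32, [qq,q] = G_q/2 = 0
Gamma^p_ij = (G*[ij,p] - F*[ij,q])/(EG - F^2), Gamma^q_ij = (E*[ij,q] - F*[ij,p])/(EG - F^2)


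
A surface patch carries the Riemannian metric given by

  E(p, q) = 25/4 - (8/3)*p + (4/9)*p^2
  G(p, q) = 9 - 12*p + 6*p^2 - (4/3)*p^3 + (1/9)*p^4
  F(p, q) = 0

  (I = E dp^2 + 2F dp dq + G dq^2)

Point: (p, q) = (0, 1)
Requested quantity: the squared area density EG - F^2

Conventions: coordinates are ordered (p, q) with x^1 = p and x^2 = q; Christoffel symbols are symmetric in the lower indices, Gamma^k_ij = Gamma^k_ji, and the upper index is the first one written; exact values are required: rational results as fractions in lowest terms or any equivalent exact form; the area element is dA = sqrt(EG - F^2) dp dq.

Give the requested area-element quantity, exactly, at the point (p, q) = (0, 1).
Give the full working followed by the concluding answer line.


E = 25/4, F = 0, G = 9; EG - F^2 = 225/4

Answer: EG - F^2 = 225/4


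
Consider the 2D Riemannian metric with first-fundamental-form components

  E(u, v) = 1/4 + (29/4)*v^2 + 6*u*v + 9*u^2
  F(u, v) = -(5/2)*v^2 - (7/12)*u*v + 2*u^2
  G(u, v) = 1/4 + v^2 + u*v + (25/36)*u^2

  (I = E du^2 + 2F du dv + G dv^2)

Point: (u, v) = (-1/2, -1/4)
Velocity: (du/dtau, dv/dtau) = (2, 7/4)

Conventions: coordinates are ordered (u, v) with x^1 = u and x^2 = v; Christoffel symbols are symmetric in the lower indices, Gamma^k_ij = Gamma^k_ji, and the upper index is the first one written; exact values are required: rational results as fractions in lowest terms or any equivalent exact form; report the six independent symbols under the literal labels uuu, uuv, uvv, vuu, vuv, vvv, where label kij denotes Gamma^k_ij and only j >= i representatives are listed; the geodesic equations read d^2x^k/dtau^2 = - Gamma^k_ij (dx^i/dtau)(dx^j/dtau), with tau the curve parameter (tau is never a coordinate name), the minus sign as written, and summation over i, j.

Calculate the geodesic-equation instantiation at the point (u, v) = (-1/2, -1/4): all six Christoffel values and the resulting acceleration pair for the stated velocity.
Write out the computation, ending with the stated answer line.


E = 237/64, F = 13/48, G = 11/18 at the point
E_u = -21/2, E_v = -53/8, F_u = -89/48, F_v = 37/24, G_u = -17/18, G_v = -1
EG - F^2 = 5045/2304;  g^inv = (2304/5045) * [[11/18, -13/48], [-13/48, 237/64]]
first-kind symbols [ij,l] = (1/2)(d_i g_jl + d_j g_il - d_l g_ij): [uu,u] = E_u/2 = -21/4, [uu,v] = F_u - E_v/2 = 35/24, [uv,u] = E_v/2 = -53/16, [uv,v] = G_u/2 = -17/36, [vv,u] = F_v - G_u/2 = 145/72, [vv,v] = G_v/2 = -1/2
Gamma^u_ij = (G*[ij,u] - F*[ij,v])/(EG - F^2), Gamma^v_ij = (E*[ij,v] - F*[ij,u])/(EG - F^2)
Gamma_uuu = -8302/5045, Gamma_uuv = -13108/15135, Gamma_uvv = 28328/45405, Gamma_vuu = 31437/10090, Gamma_vuv = -1962/5045, Gamma_vvv = -16568/15135
d^2u/dtau^2 = -(Gamma_uuu*(2)^2 + 2*Gamma_uuv*(2)*(7/4) + Gamma_uvv*(7/4)^2) = 974771/90810
d^2v/dtau^2 = -(Gamma_vuu*(2)^2 + 2*Gamma_vuv*(2)*(7/4) + Gamma_vvv*(7/4)^2) = -193361/30270

Answer: Gamma_uuu = -8302/5045, Gamma_uuv = -13108/15135, Gamma_uvv = 28328/45405, Gamma_vuu = 31437/10090, Gamma_vuv = -1962/5045, Gamma_vvv = -16568/15135; accelerations (d^2u/dtau^2, d^2v/dtau^2) = (974771/90810, -193361/30270)


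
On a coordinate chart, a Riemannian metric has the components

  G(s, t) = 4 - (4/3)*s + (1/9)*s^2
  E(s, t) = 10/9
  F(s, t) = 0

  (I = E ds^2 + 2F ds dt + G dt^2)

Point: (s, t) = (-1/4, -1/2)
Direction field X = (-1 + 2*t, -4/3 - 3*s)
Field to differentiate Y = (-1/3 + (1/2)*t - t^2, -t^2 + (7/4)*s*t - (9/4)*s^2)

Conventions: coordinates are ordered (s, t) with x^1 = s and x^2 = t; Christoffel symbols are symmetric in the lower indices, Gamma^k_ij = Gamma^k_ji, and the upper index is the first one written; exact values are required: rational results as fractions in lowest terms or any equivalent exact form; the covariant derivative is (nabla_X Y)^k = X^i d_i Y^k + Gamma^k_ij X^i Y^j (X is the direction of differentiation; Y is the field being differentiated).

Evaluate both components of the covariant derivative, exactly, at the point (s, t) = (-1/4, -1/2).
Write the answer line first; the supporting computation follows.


Answer: (nabla_X Y)^s = -4991/6144, (nabla_X Y)^t = -13837/14400

E = 10/9, F = 0, G = 625/144 at the point
E_s = 0, E_t = 0, F_s = 0, F_t = 0, G_s = -25/18, G_t = 0
EG - F^2 = 3125/648;  g^inv = (648/3125) * [[625/144, 0], [0, 10/9]]
first-kind symbols [ij,l] = (1/2)(d_i g_jl + d_j g_il - d_l g_ij): [ss,s] = E_s/2 = 0, [ss,t] = F_s - E_t/2 = 0, [st,s] = E_t/2 = 0, [st,t] = G_s/2 = -25/36, [tt,s] = F_t - G_s/2 = 25/36, [tt,t] = G_t/2 = 0
Gamma^s_ij = (G*[ij,s] - F*[ij,t])/(EG - F^2), Gamma^t_ij = (E*[ij,t] - F*[ij,s])/(EG - F^2)
Gamma_sss = 0, Gamma_sst = 0, Gamma_stt = 5/8, Gamma_tss = 0, Gamma_tst = -4/25, Gamma_ttt = 0
X = (-2, -7/12), Y = (-5/6, -11/64) at the point


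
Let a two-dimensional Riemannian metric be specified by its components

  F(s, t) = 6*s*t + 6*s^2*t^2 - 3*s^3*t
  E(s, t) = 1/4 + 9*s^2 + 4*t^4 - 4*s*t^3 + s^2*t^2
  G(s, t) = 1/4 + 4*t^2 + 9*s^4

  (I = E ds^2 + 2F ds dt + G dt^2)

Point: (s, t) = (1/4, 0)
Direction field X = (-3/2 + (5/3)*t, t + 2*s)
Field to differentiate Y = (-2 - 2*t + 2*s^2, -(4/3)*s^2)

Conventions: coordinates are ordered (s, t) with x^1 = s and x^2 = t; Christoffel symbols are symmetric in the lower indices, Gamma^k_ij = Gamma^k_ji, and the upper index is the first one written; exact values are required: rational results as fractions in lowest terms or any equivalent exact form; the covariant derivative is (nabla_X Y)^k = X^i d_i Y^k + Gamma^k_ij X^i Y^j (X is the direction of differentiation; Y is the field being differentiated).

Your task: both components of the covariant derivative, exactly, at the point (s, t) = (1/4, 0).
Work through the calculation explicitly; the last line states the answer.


E = 13/16, F = 0, G = 73/256 at the point
E_s = 9/2, E_t = 0, F_s = 0, F_t = 93/64, G_s = 9/16, G_t = 0
EG - F^2 = 949/4096;  g^inv = (4096/949) * [[73/256, 0], [0, 13/16]]
first-kind symbols [ij,l] = (1/2)(d_i g_jl + d_j g_il - d_l g_ij): [ss,s] = E_s/2 = 9/4, [ss,t] = F_s - E_t/2 = 0, [st,s] = E_t/2 = 0, [st,t] = G_s/2 = 9/32, [tt,s] = F_t - G_s/2 = 75/64, [tt,t] = G_t/2 = 0
Gamma^s_ij = (G*[ij,s] - F*[ij,t])/(EG - F^2), Gamma^t_ij = (E*[ij,t] - F*[ij,s])/(EG - F^2)
Gamma_sss = 36/13, Gamma_sst = 0, Gamma_stt = 75/52, Gamma_tss = 0, Gamma_tst = 72/73, Gamma_ttt = 0
X = (-3/2, 1/2), Y = (-15/8, -1/12) at the point

Answer: (nabla_X Y)^s = 2175/416, (nabla_X Y)^t = 29/146


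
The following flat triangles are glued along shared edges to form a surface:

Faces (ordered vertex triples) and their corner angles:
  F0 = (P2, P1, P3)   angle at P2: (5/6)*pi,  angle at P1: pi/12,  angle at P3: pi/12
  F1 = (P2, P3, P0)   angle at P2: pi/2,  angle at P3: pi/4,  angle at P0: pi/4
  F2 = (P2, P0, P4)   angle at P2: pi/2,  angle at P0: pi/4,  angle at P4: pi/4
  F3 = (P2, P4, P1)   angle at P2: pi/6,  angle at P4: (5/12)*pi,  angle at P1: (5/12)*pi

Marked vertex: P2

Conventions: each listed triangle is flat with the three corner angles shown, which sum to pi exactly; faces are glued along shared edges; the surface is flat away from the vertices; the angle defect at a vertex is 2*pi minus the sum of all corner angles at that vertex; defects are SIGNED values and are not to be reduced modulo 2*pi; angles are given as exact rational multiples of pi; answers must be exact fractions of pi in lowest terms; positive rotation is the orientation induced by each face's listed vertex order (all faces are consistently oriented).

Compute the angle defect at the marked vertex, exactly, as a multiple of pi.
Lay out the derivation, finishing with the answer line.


Sum of corner angles at P2: 2*pi
defect = 2*pi - 2*pi

Answer: defect(P2) = 0


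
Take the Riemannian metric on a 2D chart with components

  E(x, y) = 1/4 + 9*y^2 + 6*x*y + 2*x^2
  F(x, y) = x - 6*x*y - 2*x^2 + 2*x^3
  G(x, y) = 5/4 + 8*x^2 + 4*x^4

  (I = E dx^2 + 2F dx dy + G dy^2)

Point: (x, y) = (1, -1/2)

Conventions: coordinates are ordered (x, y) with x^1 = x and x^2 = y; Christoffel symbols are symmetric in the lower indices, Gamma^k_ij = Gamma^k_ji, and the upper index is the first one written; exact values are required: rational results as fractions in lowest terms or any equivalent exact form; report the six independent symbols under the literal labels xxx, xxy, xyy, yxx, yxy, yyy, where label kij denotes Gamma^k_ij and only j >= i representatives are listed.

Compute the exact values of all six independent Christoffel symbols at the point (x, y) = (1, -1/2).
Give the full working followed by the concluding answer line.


E = 3/2, F = 4, G = 53/4 at the point
E_x = 1, E_y = -3, F_x = 6, F_y = -6, G_x = 32, G_y = 0
EG - F^2 = 31/8;  g^inv = (8/31) * [[53/4, -4], [-4, 3/2]]
first-kind symbols [ij,l] = (1/2)(d_i g_jl + d_j g_il - d_l g_ij): [xx,x] = E_x/2 = 1/2, [xx,y] = F_x - E_y/2 = 15/2, [xy,x] = E_y/2 = -3/2, [xy,y] = G_x/2 = 16, [yy,x] = F_y - G_x/2 = -22, [yy,y] = G_y/2 = 0
Gamma^x_ij = (G*[ij,x] - F*[ij,y])/(EG - F^2), Gamma^y_ij = (E*[ij,y] - F*[ij,x])/(EG - F^2)

Answer: Gamma_xxx = -187/31, Gamma_xxy = -671/31, Gamma_xyy = -2332/31, Gamma_yxx = 74/31, Gamma_yxy = 240/31, Gamma_yyy = 704/31


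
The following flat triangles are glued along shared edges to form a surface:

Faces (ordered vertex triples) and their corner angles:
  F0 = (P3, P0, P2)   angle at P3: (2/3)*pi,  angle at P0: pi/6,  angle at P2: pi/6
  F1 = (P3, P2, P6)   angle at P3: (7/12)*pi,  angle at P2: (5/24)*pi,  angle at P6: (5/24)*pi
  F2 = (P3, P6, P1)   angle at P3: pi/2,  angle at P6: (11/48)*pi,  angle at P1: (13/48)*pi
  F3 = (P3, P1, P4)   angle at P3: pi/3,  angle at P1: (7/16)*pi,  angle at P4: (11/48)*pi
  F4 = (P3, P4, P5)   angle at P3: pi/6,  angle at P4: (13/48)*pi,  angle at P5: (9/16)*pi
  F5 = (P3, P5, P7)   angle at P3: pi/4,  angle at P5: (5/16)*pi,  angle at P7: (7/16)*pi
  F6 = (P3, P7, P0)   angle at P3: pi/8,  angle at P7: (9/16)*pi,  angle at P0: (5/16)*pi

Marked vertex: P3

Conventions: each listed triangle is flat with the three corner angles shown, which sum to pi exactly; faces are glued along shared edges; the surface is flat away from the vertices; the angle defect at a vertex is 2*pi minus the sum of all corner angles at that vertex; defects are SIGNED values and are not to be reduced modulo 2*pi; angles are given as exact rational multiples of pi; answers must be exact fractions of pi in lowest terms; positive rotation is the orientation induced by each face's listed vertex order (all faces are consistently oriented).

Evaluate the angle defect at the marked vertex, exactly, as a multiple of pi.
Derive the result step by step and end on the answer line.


Sum of corner angles at P3: (21/8)*pi
defect = 2*pi - (21/8)*pi

Answer: defect(P3) = (-5/8)*pi


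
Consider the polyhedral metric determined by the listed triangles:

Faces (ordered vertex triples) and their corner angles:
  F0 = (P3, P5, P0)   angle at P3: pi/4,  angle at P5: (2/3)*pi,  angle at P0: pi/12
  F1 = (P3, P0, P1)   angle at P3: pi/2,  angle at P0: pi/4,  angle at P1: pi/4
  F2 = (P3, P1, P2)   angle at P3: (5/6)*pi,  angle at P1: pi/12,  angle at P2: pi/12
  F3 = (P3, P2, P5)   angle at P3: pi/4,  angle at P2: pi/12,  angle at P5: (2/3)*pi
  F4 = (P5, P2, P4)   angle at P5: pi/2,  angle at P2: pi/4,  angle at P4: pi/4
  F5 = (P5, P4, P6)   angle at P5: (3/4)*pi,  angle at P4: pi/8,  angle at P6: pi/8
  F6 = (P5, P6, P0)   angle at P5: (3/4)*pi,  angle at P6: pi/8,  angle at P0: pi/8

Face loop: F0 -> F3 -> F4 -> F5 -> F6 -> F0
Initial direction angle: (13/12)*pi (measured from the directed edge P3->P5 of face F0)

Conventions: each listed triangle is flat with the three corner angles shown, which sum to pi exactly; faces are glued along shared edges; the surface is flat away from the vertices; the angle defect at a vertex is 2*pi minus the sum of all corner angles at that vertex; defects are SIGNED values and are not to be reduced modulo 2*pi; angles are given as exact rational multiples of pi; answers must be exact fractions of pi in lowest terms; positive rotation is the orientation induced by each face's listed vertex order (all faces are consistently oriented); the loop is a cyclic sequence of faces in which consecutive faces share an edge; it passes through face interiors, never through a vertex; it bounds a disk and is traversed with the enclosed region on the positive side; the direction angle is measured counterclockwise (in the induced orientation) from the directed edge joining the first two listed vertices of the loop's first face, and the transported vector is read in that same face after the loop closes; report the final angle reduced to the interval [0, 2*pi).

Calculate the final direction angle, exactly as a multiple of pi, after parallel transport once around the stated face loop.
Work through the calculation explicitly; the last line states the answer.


enclosed vertex P5: corner angles sum to (10/3)*pi, defect = 2*pi - (10/3)*pi = (-4/3)*pi
the final direction is the initial angle plus the enclosed defects, taken mod 2*pi in the induced orientation
final angle = (13/12)*pi - (4/3)*pi = (7/4)*pi (mod 2*pi)

Answer: final direction angle = (7/4)*pi


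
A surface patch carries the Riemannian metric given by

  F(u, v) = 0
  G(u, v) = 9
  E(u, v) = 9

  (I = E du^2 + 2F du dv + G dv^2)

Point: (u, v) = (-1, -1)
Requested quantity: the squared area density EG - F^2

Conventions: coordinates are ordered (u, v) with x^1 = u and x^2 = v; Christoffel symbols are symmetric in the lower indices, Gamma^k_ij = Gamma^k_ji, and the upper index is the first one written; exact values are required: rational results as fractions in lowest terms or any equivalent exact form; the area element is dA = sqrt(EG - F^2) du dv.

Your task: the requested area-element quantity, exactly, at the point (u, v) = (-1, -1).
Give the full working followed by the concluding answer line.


E = 9, F = 0, G = 9; EG - F^2 = 81

Answer: EG - F^2 = 81


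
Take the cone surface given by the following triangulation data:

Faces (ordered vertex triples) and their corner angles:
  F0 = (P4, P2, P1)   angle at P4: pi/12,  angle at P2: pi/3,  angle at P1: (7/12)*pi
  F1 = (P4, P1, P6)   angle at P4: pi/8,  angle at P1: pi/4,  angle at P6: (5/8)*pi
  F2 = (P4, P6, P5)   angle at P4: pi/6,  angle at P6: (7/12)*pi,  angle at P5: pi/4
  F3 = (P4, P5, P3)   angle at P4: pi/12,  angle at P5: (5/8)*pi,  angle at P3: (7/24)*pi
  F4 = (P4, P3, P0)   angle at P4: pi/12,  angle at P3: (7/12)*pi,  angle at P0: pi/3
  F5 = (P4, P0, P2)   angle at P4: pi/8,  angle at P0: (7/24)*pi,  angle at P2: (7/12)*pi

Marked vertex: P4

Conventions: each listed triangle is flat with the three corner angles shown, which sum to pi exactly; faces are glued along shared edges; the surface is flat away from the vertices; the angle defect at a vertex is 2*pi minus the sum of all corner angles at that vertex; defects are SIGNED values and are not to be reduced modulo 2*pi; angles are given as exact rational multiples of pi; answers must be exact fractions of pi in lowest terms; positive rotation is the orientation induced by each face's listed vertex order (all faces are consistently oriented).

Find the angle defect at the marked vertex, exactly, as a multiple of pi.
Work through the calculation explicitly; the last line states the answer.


Sum of corner angles at P4: (2/3)*pi
defect = 2*pi - (2/3)*pi

Answer: defect(P4) = (4/3)*pi
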